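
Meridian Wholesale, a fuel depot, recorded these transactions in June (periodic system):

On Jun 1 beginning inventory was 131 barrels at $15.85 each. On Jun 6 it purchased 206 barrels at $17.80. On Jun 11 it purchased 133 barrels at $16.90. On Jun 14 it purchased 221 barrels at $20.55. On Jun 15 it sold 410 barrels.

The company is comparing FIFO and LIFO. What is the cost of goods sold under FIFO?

FIFO COGS: 131 @ $15.85 + 206 @ $17.80 + 73 @ $16.90 = $6,976.85
LIFO COGS: 221 @ $20.55 + 133 @ $16.90 + 56 @ $17.80 = $7,786.05

COGS = $6,976.85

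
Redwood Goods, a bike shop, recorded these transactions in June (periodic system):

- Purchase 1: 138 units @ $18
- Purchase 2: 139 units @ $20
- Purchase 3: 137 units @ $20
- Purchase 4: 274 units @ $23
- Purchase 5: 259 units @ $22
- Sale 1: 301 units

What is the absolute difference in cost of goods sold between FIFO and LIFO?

$920

FIFO COGS: 138 @ $18 + 139 @ $20 + 24 @ $20 = $5,744
LIFO COGS: 259 @ $22 + 42 @ $23 = $6,664
Difference = |$5,744 − $6,664| = $920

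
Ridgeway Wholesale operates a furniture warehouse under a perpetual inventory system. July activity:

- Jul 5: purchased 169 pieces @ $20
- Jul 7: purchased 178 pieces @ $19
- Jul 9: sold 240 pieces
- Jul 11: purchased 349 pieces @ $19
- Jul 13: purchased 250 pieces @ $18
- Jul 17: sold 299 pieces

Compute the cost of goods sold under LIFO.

Jul 9, 240 sold [LIFO — newest first]: 178 @ $19 + 62 @ $20 = $4,622
Jul 17, 299 sold [LIFO — newest first]: 250 @ $18 + 49 @ $19 = $5,431
Total COGS = $4,622 + $5,431 = $10,053
Ending inventory: 107 @ $20 + 300 @ $19 = $7,840
Check: goods available $17,893 = COGS $10,053 + ending $7,840

COGS = $10,053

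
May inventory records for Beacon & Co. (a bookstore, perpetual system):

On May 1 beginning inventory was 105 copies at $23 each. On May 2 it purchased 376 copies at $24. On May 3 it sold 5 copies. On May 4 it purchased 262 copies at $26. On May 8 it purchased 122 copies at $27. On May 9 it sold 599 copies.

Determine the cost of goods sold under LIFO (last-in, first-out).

May 3, 5 sold [LIFO — newest first]: 5 @ $24 = $120
May 9, 599 sold [LIFO — newest first]: 122 @ $27 + 262 @ $26 + 215 @ $24 = $15,266
Total COGS = $120 + $15,266 = $15,386
Ending inventory: 105 @ $23 + 156 @ $24 = $6,159

COGS = $15,386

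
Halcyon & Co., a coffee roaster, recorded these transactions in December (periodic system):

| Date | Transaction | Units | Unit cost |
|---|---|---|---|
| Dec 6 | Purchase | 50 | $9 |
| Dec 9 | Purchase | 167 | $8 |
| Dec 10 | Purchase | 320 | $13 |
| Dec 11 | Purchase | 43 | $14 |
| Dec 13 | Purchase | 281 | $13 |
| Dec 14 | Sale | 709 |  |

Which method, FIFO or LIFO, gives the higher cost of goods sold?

LIFO

FIFO COGS: 50 @ $9 + 167 @ $8 + 320 @ $13 + 43 @ $14 + 129 @ $13 = $8,225
LIFO COGS: 281 @ $13 + 43 @ $14 + 320 @ $13 + 65 @ $8 = $8,935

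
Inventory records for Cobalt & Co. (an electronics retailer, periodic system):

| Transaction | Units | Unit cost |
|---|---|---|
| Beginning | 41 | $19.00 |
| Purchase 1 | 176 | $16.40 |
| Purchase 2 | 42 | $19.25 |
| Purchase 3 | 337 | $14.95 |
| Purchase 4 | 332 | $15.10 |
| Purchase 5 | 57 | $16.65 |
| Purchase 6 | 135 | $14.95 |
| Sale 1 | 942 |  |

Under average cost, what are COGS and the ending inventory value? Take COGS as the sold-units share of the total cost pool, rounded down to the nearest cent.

Sale 1, sell 942: 942/1120 × $17,492.55 → $14,712.48
Ending inventory (cost pool remaining) = $2,780.07
Check: goods available $17,492.55 = COGS $14,712.48 + ending $2,780.07

COGS = $14,712.48; ending inventory = $2,780.07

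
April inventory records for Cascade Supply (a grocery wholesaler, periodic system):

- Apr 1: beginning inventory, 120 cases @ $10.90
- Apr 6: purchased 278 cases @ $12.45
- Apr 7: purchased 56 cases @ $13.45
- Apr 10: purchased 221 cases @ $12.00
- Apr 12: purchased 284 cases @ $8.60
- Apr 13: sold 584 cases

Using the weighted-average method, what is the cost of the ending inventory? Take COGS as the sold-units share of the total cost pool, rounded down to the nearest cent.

Ending inventory = $4,151.48

Apr 13, sell 584: 584/959 × $10,616.70 → $6,465.22
Ending inventory (cost pool remaining) = $4,151.48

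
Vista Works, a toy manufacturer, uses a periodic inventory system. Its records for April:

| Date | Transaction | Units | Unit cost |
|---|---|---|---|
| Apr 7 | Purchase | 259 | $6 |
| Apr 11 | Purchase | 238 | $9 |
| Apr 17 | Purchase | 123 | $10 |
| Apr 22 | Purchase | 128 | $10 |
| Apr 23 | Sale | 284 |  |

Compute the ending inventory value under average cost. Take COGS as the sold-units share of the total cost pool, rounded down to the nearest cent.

Ending inventory = $3,849.72

Apr 23, sell 284: 284/748 × $6,206.00 → $2,356.28
Ending inventory (cost pool remaining) = $3,849.72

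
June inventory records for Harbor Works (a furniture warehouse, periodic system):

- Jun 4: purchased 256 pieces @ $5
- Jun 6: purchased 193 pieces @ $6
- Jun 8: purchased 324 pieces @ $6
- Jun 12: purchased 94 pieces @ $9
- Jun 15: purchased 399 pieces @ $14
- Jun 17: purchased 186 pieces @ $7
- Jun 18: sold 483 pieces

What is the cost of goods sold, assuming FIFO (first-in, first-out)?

Jun 18, 483 sold [FIFO — oldest first]: 256 @ $5 + 193 @ $6 + 34 @ $6 = $2,642
Ending inventory: 290 @ $6 + 94 @ $9 + 399 @ $14 + 186 @ $7 = $9,474

COGS = $2,642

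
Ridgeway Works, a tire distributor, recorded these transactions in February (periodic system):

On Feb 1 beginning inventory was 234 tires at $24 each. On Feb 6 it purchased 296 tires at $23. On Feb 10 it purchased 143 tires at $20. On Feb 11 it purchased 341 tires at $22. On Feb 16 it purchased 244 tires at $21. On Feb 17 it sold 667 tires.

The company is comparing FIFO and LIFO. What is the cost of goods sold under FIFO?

COGS = $15,164

FIFO COGS: 234 @ $24 + 296 @ $23 + 137 @ $20 = $15,164
LIFO COGS: 244 @ $21 + 341 @ $22 + 82 @ $20 = $14,266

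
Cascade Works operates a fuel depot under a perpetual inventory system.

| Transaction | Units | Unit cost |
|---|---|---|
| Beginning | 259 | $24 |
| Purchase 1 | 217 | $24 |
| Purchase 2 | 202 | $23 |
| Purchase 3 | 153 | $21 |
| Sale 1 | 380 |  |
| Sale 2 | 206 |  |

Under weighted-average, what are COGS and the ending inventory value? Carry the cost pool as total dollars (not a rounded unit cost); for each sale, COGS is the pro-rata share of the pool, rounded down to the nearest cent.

COGS = $13,597.87; ending inventory = $5,685.13

After Beginning: 259 on hand, pool $6,216.00 (≈ $24.0000 each)
After Purchase 1: 476 on hand, pool $11,424.00 (≈ $24.0000 each)
After Purchase 2: 678 on hand, pool $16,070.00 (≈ $23.7021 each)
After Purchase 3: 831 on hand, pool $19,283.00 (≈ $23.2046 each)
Sale 1, sell 380: 380/831 × $19,283.00 → $8,817.73
Sale 2, sell 206: 206/451 × $10,465.27 → $4,780.14
Total COGS = $8,817.73 + $4,780.14 = $13,597.87
Ending inventory (cost pool remaining) = $5,685.13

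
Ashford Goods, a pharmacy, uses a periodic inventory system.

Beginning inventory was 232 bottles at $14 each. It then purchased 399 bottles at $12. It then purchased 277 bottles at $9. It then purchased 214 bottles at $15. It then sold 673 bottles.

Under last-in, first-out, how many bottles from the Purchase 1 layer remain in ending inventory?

Sale 1 (673) [LIFO — newest first]: 214 @ $15 + 277 @ $9 + 182 @ $12 = $7,887
Ending inventory: 232 @ $14 + 217 @ $12 = $5,852

217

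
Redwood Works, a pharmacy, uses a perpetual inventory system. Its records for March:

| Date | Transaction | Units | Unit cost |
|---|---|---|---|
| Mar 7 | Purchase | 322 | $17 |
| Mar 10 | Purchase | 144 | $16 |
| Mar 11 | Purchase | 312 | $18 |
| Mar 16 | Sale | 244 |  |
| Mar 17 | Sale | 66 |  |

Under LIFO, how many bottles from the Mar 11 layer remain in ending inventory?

2

Mar 16, 244 sold [LIFO — newest first]: 244 @ $18 = $4,392
Mar 17, 66 sold [LIFO — newest first]: 66 @ $18 = $1,188
Total COGS = $4,392 + $1,188 = $5,580
Ending inventory: 322 @ $17 + 144 @ $16 + 2 @ $18 = $7,814
Check: goods available $13,394 = COGS $5,580 + ending $7,814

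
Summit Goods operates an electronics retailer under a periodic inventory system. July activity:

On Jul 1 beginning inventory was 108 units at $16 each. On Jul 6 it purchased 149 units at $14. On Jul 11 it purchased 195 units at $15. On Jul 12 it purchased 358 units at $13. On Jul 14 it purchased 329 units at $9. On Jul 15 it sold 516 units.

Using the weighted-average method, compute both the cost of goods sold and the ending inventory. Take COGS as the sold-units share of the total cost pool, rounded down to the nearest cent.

Jul 15, sell 516: 516/1139 × $14,354.00 → $6,502.77
Ending inventory (cost pool remaining) = $7,851.23

COGS = $6,502.77; ending inventory = $7,851.23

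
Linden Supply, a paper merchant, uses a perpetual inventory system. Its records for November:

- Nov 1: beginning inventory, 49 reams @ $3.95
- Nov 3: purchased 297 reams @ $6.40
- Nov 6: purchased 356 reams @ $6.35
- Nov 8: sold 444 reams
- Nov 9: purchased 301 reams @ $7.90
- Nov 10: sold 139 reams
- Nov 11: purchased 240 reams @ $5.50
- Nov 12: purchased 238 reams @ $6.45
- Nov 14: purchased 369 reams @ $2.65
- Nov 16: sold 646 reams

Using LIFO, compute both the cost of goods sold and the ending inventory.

COGS = $6,649.35; ending inventory = $3,916.45

Nov 8, 444 sold [LIFO — newest first]: 356 @ $6.35 + 88 @ $6.40 = $2,823.80
Nov 10, 139 sold [LIFO — newest first]: 139 @ $7.90 = $1,098.10
Nov 16, 646 sold [LIFO — newest first]: 369 @ $2.65 + 238 @ $6.45 + 39 @ $5.50 = $2,727.45
Total COGS = $2,823.80 + $1,098.10 + $2,727.45 = $6,649.35
Ending inventory: 49 @ $3.95 + 209 @ $6.40 + 162 @ $7.90 + 201 @ $5.50 = $3,916.45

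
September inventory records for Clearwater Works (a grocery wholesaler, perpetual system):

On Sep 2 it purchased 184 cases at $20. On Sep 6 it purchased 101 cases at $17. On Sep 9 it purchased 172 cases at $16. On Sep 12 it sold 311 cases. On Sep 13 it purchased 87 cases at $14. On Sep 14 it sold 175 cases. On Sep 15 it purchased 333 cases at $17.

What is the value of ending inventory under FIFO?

Sep 12, 311 sold [FIFO — oldest first]: 184 @ $20 + 101 @ $17 + 26 @ $16 = $5,813
Sep 14, 175 sold [FIFO — oldest first]: 146 @ $16 + 29 @ $14 = $2,742
Total COGS = $5,813 + $2,742 = $8,555
Ending inventory: 58 @ $14 + 333 @ $17 = $6,473

Ending inventory = $6,473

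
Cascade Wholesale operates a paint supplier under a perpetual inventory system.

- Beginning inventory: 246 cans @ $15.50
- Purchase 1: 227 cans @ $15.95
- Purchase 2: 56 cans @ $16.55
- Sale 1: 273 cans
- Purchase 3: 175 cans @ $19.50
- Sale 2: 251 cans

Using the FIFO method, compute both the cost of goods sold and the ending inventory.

Sale 1 (273) [FIFO — oldest first]: 246 @ $15.50 + 27 @ $15.95 = $4,243.65
Sale 2 (251) [FIFO — oldest first]: 200 @ $15.95 + 51 @ $16.55 = $4,034.05
Total COGS = $4,243.65 + $4,034.05 = $8,277.70
Ending inventory: 5 @ $16.55 + 175 @ $19.50 = $3,495.25

COGS = $8,277.70; ending inventory = $3,495.25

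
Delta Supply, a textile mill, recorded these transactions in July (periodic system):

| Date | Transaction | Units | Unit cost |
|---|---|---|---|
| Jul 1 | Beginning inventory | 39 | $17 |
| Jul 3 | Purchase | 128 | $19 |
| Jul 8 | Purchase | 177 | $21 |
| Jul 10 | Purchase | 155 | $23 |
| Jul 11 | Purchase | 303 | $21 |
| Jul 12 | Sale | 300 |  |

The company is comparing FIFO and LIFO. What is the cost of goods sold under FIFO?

COGS = $5,888

FIFO COGS: 39 @ $17 + 128 @ $19 + 133 @ $21 = $5,888
LIFO COGS: 300 @ $21 = $6,300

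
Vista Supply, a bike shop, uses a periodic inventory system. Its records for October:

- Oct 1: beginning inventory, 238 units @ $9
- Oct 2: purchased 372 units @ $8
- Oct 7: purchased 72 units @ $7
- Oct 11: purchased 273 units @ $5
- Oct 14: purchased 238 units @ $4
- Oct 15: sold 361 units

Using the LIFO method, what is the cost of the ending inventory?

Oct 15, 361 sold [LIFO — newest first]: 238 @ $4 + 123 @ $5 = $1,567
Ending inventory: 238 @ $9 + 372 @ $8 + 72 @ $7 + 150 @ $5 = $6,372

Ending inventory = $6,372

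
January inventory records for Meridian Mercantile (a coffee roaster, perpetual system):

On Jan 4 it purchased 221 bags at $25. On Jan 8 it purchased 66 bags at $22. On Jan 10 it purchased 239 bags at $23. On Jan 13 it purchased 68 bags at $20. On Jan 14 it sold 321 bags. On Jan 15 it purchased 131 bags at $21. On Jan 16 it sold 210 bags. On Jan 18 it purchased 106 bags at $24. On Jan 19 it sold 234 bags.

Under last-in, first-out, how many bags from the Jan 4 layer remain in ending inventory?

Jan 14, 321 sold [LIFO — newest first]: 68 @ $20 + 239 @ $23 + 14 @ $22 = $7,165
Jan 16, 210 sold [LIFO — newest first]: 131 @ $21 + 52 @ $22 + 27 @ $25 = $4,570
Jan 19, 234 sold [LIFO — newest first]: 106 @ $24 + 128 @ $25 = $5,744
Total COGS = $7,165 + $4,570 + $5,744 = $17,479
Ending inventory: 66 @ $25 = $1,650

66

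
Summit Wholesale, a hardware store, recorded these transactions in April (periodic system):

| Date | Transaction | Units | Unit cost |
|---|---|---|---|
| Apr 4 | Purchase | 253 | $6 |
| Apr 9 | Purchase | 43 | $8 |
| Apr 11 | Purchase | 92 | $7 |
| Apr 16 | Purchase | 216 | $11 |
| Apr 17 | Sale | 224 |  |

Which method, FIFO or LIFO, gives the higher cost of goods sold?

LIFO

FIFO COGS: 224 @ $6 = $1,344
LIFO COGS: 216 @ $11 + 8 @ $7 = $2,432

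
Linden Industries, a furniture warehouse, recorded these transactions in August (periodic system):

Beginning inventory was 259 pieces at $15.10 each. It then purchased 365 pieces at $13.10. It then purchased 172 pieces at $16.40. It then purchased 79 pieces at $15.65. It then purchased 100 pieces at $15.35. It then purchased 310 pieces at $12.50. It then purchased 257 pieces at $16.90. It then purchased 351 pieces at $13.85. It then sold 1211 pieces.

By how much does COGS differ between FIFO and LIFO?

$486.05

FIFO COGS: 259 @ $15.10 + 365 @ $13.10 + 172 @ $16.40 + 79 @ $15.65 + 100 @ $15.35 + 236 @ $12.50 = $17,234.55
LIFO COGS: 351 @ $13.85 + 257 @ $16.90 + 310 @ $12.50 + 100 @ $15.35 + 79 @ $15.65 + 114 @ $16.40 = $17,720.60
Difference = |$17,234.55 − $17,720.60| = $486.05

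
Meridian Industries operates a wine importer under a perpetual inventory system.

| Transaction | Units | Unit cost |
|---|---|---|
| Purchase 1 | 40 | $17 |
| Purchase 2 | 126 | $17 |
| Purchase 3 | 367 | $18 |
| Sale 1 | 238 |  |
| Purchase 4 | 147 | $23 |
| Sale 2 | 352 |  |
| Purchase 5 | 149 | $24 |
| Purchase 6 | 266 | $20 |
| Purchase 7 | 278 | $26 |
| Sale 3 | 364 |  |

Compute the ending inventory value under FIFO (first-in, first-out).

Sale 1 (238) [FIFO — oldest first]: 40 @ $17 + 126 @ $17 + 72 @ $18 = $4,118
Sale 2 (352) [FIFO — oldest first]: 295 @ $18 + 57 @ $23 = $6,621
Sale 3 (364) [FIFO — oldest first]: 90 @ $23 + 149 @ $24 + 125 @ $20 = $8,146
Total COGS = $4,118 + $6,621 + $8,146 = $18,885
Ending inventory: 141 @ $20 + 278 @ $26 = $10,048
Check: goods available $28,933 = COGS $18,885 + ending $10,048

Ending inventory = $10,048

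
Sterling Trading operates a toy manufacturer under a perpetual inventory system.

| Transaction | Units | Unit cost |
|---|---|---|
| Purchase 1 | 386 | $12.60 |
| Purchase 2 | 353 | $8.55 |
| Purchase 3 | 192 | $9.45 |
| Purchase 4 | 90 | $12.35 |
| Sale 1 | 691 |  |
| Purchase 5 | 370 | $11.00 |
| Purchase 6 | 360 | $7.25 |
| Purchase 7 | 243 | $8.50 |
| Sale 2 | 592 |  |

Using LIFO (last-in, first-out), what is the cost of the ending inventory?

Sale 1 (691) [LIFO — newest first]: 90 @ $12.35 + 192 @ $9.45 + 353 @ $8.55 + 56 @ $12.60 = $6,649.65
Sale 2 (592) [LIFO — newest first]: 243 @ $8.50 + 349 @ $7.25 = $4,595.75
Total COGS = $6,649.65 + $4,595.75 = $11,245.40
Ending inventory: 330 @ $12.60 + 370 @ $11.00 + 11 @ $7.25 = $8,307.75
Check: goods available $19,553.15 = COGS $11,245.40 + ending $8,307.75

Ending inventory = $8,307.75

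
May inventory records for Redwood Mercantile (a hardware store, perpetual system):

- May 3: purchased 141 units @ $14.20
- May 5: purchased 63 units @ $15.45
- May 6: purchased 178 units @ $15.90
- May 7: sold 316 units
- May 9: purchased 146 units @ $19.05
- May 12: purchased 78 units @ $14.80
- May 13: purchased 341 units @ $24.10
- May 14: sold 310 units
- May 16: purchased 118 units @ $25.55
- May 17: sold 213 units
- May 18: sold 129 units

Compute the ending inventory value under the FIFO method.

Ending inventory = $2,478.35

May 7, 316 sold [FIFO — oldest first]: 141 @ $14.20 + 63 @ $15.45 + 112 @ $15.90 = $4,756.35
May 14, 310 sold [FIFO — oldest first]: 66 @ $15.90 + 146 @ $19.05 + 78 @ $14.80 + 20 @ $24.10 = $5,467.10
May 17, 213 sold [FIFO — oldest first]: 213 @ $24.10 = $5,133.30
May 18, 129 sold [FIFO — oldest first]: 108 @ $24.10 + 21 @ $25.55 = $3,139.35
Total COGS = $4,756.35 + $5,467.10 + $5,133.30 + $3,139.35 = $18,496.10
Ending inventory: 97 @ $25.55 = $2,478.35
Check: goods available $20,974.45 = COGS $18,496.10 + ending $2,478.35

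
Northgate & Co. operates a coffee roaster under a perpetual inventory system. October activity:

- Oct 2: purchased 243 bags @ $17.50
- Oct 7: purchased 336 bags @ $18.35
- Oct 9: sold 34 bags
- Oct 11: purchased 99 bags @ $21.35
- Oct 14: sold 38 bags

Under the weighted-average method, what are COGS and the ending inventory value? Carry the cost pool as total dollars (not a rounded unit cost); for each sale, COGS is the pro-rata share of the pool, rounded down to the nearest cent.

After Oct 2: 243 on hand, pool $4,252.50 (≈ $17.5000 each)
After Oct 7: 579 on hand, pool $10,418.10 (≈ $17.9933 each)
Oct 9, sell 34: 34/579 × $10,418.10 → $611.77
After Oct 11: 644 on hand, pool $11,919.98 (≈ $18.5093 each)
Oct 14, sell 38: 38/644 × $11,919.98 → $703.35
Total COGS = $611.77 + $703.35 = $1,315.12
Ending inventory (cost pool remaining) = $11,216.63
Check: goods available $12,531.75 = COGS $1,315.12 + ending $11,216.63

COGS = $1,315.12; ending inventory = $11,216.63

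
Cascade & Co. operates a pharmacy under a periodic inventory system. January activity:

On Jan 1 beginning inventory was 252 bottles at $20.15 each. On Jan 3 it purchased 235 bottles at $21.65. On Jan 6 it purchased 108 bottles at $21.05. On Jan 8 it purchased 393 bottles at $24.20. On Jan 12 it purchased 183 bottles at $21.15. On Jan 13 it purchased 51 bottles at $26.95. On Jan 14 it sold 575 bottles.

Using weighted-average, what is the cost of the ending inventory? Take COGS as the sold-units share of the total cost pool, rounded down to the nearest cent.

Jan 14, sell 575: 575/1222 × $27,194.45 → $12,796.07
Ending inventory (cost pool remaining) = $14,398.38
Check: goods available $27,194.45 = COGS $12,796.07 + ending $14,398.38

Ending inventory = $14,398.38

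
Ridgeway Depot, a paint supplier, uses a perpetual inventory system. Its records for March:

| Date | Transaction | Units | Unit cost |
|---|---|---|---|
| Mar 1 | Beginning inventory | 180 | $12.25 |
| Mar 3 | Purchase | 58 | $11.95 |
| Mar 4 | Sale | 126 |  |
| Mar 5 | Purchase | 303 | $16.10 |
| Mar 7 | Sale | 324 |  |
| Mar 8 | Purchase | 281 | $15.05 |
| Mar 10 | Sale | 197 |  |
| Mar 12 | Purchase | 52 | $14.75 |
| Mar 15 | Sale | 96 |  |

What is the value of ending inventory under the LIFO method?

Ending inventory = $1,716.75

Mar 4, 126 sold [LIFO — newest first]: 58 @ $11.95 + 68 @ $12.25 = $1,526.10
Mar 7, 324 sold [LIFO — newest first]: 303 @ $16.10 + 21 @ $12.25 = $5,135.55
Mar 10, 197 sold [LIFO — newest first]: 197 @ $15.05 = $2,964.85
Mar 15, 96 sold [LIFO — newest first]: 52 @ $14.75 + 44 @ $15.05 = $1,429.20
Total COGS = $1,526.10 + $5,135.55 + $2,964.85 + $1,429.20 = $11,055.70
Ending inventory: 91 @ $12.25 + 40 @ $15.05 = $1,716.75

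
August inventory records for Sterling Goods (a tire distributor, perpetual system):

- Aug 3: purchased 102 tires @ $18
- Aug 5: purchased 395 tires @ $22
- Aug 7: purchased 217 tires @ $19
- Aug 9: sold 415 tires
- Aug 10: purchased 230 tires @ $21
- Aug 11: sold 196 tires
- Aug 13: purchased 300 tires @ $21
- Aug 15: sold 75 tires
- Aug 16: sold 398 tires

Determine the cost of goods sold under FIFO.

COGS = $22,419

Aug 9, 415 sold [FIFO — oldest first]: 102 @ $18 + 313 @ $22 = $8,722
Aug 11, 196 sold [FIFO — oldest first]: 82 @ $22 + 114 @ $19 = $3,970
Aug 15, 75 sold [FIFO — oldest first]: 75 @ $19 = $1,425
Aug 16, 398 sold [FIFO — oldest first]: 28 @ $19 + 230 @ $21 + 140 @ $21 = $8,302
Total COGS = $8,722 + $3,970 + $1,425 + $8,302 = $22,419
Ending inventory: 160 @ $21 = $3,360
Check: goods available $25,779 = COGS $22,419 + ending $3,360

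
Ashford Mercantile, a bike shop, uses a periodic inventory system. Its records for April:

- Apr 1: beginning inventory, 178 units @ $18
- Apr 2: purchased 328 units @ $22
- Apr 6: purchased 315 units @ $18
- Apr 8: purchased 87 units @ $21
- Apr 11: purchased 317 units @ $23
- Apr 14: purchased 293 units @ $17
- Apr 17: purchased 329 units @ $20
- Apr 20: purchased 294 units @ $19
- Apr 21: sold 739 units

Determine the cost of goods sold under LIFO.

COGS = $14,138

Apr 21, 739 sold [LIFO — newest first]: 294 @ $19 + 329 @ $20 + 116 @ $17 = $14,138
Ending inventory: 178 @ $18 + 328 @ $22 + 315 @ $18 + 87 @ $21 + 317 @ $23 + 177 @ $17 = $28,217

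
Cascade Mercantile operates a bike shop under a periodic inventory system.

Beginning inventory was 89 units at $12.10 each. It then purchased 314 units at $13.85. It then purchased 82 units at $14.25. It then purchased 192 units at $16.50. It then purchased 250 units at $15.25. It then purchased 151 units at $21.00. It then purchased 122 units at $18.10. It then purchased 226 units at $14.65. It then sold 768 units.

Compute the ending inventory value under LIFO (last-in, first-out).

Sale 1 (768) [LIFO — newest first]: 226 @ $14.65 + 122 @ $18.10 + 151 @ $21.00 + 250 @ $15.25 + 19 @ $16.50 = $12,816.10
Ending inventory: 89 @ $12.10 + 314 @ $13.85 + 82 @ $14.25 + 173 @ $16.50 = $9,448.80
Check: goods available $22,264.90 = COGS $12,816.10 + ending $9,448.80

Ending inventory = $9,448.80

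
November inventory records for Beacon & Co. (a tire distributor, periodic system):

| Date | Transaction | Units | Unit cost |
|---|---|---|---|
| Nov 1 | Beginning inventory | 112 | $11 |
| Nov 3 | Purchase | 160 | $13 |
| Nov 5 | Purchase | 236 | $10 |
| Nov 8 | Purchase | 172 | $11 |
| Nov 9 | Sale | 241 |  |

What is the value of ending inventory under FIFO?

Nov 9, 241 sold [FIFO — oldest first]: 112 @ $11 + 129 @ $13 = $2,909
Ending inventory: 31 @ $13 + 236 @ $10 + 172 @ $11 = $4,655

Ending inventory = $4,655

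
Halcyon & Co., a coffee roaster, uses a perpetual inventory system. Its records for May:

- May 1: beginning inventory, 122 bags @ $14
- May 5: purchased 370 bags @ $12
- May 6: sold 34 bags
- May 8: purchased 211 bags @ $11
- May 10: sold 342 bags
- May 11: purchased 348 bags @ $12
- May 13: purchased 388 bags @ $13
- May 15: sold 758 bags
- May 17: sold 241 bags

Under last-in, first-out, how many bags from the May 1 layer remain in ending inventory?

May 6, 34 sold [LIFO — newest first]: 34 @ $12 = $408
May 10, 342 sold [LIFO — newest first]: 211 @ $11 + 131 @ $12 = $3,893
May 15, 758 sold [LIFO — newest first]: 388 @ $13 + 348 @ $12 + 22 @ $12 = $9,484
May 17, 241 sold [LIFO — newest first]: 183 @ $12 + 58 @ $14 = $3,008
Total COGS = $408 + $3,893 + $9,484 + $3,008 = $16,793
Ending inventory: 64 @ $14 = $896

64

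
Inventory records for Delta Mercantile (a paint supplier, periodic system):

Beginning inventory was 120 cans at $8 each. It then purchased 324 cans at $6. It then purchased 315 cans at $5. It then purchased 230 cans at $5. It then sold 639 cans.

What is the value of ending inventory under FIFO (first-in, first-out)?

Ending inventory = $1,750

Sale 1 (639) [FIFO — oldest first]: 120 @ $8 + 324 @ $6 + 195 @ $5 = $3,879
Ending inventory: 120 @ $5 + 230 @ $5 = $1,750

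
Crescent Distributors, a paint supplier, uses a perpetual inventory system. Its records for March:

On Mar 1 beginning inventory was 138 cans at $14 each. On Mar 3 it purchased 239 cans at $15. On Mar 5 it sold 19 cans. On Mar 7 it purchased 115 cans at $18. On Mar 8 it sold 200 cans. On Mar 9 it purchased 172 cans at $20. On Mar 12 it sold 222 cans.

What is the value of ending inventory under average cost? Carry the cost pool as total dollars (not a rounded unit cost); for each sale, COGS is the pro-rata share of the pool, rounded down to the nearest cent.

Ending inventory = $3,837.86

After Mar 1: 138 on hand, pool $1,932.00 (≈ $14.0000 each)
After Mar 3: 377 on hand, pool $5,517.00 (≈ $14.6340 each)
Mar 5, sell 19: 19/377 × $5,517.00 → $278.04
After Mar 7: 473 on hand, pool $7,308.96 (≈ $15.4523 each)
Mar 8, sell 200: 200/473 × $7,308.96 → $3,090.46
After Mar 9: 445 on hand, pool $7,658.50 (≈ $17.2101 each)
Mar 12, sell 222: 222/445 × $7,658.50 → $3,820.64
Total COGS = $278.04 + $3,090.46 + $3,820.64 = $7,189.14
Ending inventory (cost pool remaining) = $3,837.86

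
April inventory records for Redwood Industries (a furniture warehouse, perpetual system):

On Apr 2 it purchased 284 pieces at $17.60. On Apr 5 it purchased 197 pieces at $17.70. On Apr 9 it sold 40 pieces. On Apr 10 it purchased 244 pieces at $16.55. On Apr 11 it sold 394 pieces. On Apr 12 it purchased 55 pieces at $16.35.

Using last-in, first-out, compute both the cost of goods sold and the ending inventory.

Apr 9, 40 sold [LIFO — newest first]: 40 @ $17.70 = $708.00
Apr 11, 394 sold [LIFO — newest first]: 244 @ $16.55 + 150 @ $17.70 = $6,693.20
Total COGS = $708.00 + $6,693.20 = $7,401.20
Ending inventory: 284 @ $17.60 + 7 @ $17.70 + 55 @ $16.35 = $6,021.55
Check: goods available $13,422.75 = COGS $7,401.20 + ending $6,021.55

COGS = $7,401.20; ending inventory = $6,021.55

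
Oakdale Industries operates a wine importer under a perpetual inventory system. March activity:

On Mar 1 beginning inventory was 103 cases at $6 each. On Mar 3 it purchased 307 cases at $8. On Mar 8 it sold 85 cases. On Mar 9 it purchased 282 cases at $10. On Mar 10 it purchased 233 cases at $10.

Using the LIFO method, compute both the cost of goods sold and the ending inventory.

Mar 8, 85 sold [LIFO — newest first]: 85 @ $8 = $680
Ending inventory: 103 @ $6 + 222 @ $8 + 282 @ $10 + 233 @ $10 = $7,544

COGS = $680; ending inventory = $7,544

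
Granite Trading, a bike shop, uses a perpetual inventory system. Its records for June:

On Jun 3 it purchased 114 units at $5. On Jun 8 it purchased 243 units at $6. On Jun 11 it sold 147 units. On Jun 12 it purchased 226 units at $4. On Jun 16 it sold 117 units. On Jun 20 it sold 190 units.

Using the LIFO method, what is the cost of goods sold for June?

COGS = $2,272

Jun 11, 147 sold [LIFO — newest first]: 147 @ $6 = $882
Jun 16, 117 sold [LIFO — newest first]: 117 @ $4 = $468
Jun 20, 190 sold [LIFO — newest first]: 109 @ $4 + 81 @ $6 = $922
Total COGS = $882 + $468 + $922 = $2,272
Ending inventory: 114 @ $5 + 15 @ $6 = $660
Check: goods available $2,932 = COGS $2,272 + ending $660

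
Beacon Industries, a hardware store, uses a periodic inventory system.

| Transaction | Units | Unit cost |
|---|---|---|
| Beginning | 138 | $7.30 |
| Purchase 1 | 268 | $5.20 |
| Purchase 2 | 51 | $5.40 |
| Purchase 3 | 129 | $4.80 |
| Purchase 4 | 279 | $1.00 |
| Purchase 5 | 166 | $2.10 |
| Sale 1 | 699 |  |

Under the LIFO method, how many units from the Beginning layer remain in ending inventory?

Sale 1 (699) [LIFO — newest first]: 166 @ $2.10 + 279 @ $1.00 + 129 @ $4.80 + 51 @ $5.40 + 74 @ $5.20 = $1,907.00
Ending inventory: 138 @ $7.30 + 194 @ $5.20 = $2,016.20

138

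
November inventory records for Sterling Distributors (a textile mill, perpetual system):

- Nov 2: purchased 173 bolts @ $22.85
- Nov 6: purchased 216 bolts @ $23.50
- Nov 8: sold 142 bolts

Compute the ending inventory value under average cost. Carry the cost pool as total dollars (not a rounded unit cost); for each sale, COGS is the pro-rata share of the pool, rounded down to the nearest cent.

Ending inventory = $5,733.10

After Nov 2: 173 on hand, pool $3,953.05 (≈ $22.8500 each)
After Nov 6: 389 on hand, pool $9,029.05 (≈ $23.2109 each)
Nov 8, sell 142: 142/389 × $9,029.05 → $3,295.95
Ending inventory (cost pool remaining) = $5,733.10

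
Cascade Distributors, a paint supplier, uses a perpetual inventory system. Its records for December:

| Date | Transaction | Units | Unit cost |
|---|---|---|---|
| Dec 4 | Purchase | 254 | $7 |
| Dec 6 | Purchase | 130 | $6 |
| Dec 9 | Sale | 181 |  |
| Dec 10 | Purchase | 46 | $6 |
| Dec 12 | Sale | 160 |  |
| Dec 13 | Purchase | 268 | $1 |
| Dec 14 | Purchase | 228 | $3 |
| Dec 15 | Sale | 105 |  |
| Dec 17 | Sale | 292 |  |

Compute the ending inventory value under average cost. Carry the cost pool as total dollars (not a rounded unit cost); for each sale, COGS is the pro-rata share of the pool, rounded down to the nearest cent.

Ending inventory = $492.98

After Dec 4: 254 on hand, pool $1,778.00 (≈ $7.0000 each)
After Dec 6: 384 on hand, pool $2,558.00 (≈ $6.6615 each)
Dec 9, sell 181: 181/384 × $2,558.00 → $1,205.72
After Dec 10: 249 on hand, pool $1,628.28 (≈ $6.5393 each)
Dec 12, sell 160: 160/249 × $1,628.28 → $1,046.28
After Dec 13: 357 on hand, pool $850.00 (≈ $2.3810 each)
After Dec 14: 585 on hand, pool $1,534.00 (≈ $2.6222 each)
Dec 15, sell 105: 105/585 × $1,534.00 → $275.33
Dec 17, sell 292: 292/480 × $1,258.67 → $765.69
Total COGS = $1,205.72 + $1,046.28 + $275.33 + $765.69 = $3,293.02
Ending inventory (cost pool remaining) = $492.98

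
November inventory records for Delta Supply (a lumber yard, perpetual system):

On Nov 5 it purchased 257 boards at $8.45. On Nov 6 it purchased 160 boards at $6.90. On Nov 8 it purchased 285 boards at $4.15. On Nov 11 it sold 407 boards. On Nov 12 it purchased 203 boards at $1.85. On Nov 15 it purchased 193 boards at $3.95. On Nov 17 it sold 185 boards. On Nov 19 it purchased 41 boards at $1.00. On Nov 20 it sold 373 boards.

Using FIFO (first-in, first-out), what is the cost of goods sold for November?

COGS = $5,070.95

Nov 11, 407 sold [FIFO — oldest first]: 257 @ $8.45 + 150 @ $6.90 = $3,206.65
Nov 17, 185 sold [FIFO — oldest first]: 10 @ $6.90 + 175 @ $4.15 = $795.25
Nov 20, 373 sold [FIFO — oldest first]: 110 @ $4.15 + 203 @ $1.85 + 60 @ $3.95 = $1,069.05
Total COGS = $3,206.65 + $795.25 + $1,069.05 = $5,070.95
Ending inventory: 133 @ $3.95 + 41 @ $1.00 = $566.35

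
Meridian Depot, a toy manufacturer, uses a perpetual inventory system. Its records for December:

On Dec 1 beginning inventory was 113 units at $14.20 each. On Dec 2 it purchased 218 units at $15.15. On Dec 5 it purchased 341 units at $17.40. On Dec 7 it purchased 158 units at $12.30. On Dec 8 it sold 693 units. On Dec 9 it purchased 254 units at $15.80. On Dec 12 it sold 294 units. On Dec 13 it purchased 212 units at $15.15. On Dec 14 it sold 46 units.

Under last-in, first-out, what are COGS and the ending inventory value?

Dec 8, 693 sold [LIFO — newest first]: 158 @ $12.30 + 341 @ $17.40 + 194 @ $15.15 = $10,815.90
Dec 12, 294 sold [LIFO — newest first]: 254 @ $15.80 + 24 @ $15.15 + 16 @ $14.20 = $4,604.00
Dec 14, 46 sold [LIFO — newest first]: 46 @ $15.15 = $696.90
Total COGS = $10,815.90 + $4,604.00 + $696.90 = $16,116.80
Ending inventory: 97 @ $14.20 + 166 @ $15.15 = $3,892.30

COGS = $16,116.80; ending inventory = $3,892.30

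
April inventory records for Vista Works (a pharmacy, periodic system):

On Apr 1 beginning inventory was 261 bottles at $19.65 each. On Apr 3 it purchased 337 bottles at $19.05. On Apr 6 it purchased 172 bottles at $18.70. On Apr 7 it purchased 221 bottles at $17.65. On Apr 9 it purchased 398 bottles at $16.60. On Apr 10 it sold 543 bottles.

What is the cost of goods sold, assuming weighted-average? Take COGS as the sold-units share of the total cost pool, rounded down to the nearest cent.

COGS = $9,879.68

Apr 10, sell 543: 543/1389 × $25,272.35 → $9,879.68
Ending inventory (cost pool remaining) = $15,392.67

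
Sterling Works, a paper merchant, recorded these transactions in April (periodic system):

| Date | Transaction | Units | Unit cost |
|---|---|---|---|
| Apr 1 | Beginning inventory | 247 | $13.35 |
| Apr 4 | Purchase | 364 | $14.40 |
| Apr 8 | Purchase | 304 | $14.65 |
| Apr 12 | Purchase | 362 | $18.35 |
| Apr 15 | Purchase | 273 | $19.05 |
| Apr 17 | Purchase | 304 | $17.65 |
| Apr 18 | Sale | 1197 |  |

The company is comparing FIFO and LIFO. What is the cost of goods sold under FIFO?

FIFO COGS: 247 @ $13.35 + 364 @ $14.40 + 304 @ $14.65 + 282 @ $18.35 = $18,167.35
LIFO COGS: 304 @ $17.65 + 273 @ $19.05 + 362 @ $18.35 + 258 @ $14.65 = $20,988.65

COGS = $18,167.35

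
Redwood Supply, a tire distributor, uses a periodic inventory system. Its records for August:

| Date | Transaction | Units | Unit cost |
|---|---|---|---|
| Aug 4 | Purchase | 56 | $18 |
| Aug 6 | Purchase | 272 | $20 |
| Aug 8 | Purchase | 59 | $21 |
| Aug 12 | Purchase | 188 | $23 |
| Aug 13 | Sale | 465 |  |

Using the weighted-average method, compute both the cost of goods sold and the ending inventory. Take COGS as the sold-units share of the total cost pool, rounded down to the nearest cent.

COGS = $9,713.24; ending inventory = $2,297.76

Aug 13, sell 465: 465/575 × $12,011.00 → $9,713.24
Ending inventory (cost pool remaining) = $2,297.76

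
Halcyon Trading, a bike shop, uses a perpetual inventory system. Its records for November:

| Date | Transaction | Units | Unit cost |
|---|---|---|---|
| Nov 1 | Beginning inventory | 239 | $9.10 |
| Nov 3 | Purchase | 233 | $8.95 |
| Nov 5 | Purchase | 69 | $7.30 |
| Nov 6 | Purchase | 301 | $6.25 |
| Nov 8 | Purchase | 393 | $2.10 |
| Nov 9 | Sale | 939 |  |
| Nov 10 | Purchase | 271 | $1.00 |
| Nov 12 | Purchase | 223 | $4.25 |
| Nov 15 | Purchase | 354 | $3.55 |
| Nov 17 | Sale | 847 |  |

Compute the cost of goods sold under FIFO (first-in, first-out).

COGS = $8,891.60

Nov 9, 939 sold [FIFO — oldest first]: 239 @ $9.10 + 233 @ $8.95 + 69 @ $7.30 + 301 @ $6.25 + 97 @ $2.10 = $6,848.90
Nov 17, 847 sold [FIFO — oldest first]: 296 @ $2.10 + 271 @ $1.00 + 223 @ $4.25 + 57 @ $3.55 = $2,042.70
Total COGS = $6,848.90 + $2,042.70 = $8,891.60
Ending inventory: 297 @ $3.55 = $1,054.35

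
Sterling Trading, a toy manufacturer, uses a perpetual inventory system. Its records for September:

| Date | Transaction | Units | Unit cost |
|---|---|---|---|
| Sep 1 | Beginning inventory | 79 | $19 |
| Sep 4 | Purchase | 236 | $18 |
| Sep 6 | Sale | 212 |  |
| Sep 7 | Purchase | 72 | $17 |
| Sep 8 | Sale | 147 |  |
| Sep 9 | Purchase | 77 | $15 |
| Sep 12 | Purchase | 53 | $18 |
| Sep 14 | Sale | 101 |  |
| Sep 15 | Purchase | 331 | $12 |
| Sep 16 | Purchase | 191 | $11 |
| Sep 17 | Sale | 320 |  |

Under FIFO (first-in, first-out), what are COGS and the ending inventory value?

Sep 6, 212 sold [FIFO — oldest first]: 79 @ $19 + 133 @ $18 = $3,895
Sep 8, 147 sold [FIFO — oldest first]: 103 @ $18 + 44 @ $17 = $2,602
Sep 14, 101 sold [FIFO — oldest first]: 28 @ $17 + 73 @ $15 = $1,571
Sep 17, 320 sold [FIFO — oldest first]: 4 @ $15 + 53 @ $18 + 263 @ $12 = $4,170
Total COGS = $3,895 + $2,602 + $1,571 + $4,170 = $12,238
Ending inventory: 68 @ $12 + 191 @ $11 = $2,917

COGS = $12,238; ending inventory = $2,917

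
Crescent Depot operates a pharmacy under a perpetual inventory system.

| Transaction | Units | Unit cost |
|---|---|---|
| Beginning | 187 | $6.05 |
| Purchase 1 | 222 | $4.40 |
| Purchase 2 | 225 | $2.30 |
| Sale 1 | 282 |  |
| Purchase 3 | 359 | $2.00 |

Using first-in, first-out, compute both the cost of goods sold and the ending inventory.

COGS = $1,549.35; ending inventory = $1,794.30

Sale 1 (282) [FIFO — oldest first]: 187 @ $6.05 + 95 @ $4.40 = $1,549.35
Ending inventory: 127 @ $4.40 + 225 @ $2.30 + 359 @ $2.00 = $1,794.30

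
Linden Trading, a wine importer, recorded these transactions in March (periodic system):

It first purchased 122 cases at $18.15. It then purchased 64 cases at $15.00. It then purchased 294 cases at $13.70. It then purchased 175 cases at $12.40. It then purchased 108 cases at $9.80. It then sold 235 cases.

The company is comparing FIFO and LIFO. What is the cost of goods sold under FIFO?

FIFO COGS: 122 @ $18.15 + 64 @ $15.00 + 49 @ $13.70 = $3,845.60
LIFO COGS: 108 @ $9.80 + 127 @ $12.40 = $2,633.20

COGS = $3,845.60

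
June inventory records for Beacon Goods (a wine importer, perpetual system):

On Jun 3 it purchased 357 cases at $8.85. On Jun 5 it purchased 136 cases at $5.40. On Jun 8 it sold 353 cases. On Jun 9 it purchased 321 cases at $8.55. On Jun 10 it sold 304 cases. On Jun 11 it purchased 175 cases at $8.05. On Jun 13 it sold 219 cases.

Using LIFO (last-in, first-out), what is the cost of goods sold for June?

Jun 8, 353 sold [LIFO — newest first]: 136 @ $5.40 + 217 @ $8.85 = $2,654.85
Jun 10, 304 sold [LIFO — newest first]: 304 @ $8.55 = $2,599.20
Jun 13, 219 sold [LIFO — newest first]: 175 @ $8.05 + 17 @ $8.55 + 27 @ $8.85 = $1,793.05
Total COGS = $2,654.85 + $2,599.20 + $1,793.05 = $7,047.10
Ending inventory: 113 @ $8.85 = $1,000.05

COGS = $7,047.10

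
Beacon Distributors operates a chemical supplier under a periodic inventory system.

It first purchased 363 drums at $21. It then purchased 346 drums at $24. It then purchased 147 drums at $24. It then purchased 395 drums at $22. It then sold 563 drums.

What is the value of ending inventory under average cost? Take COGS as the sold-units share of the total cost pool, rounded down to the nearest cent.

Ending inventory = $15,478.63

Sale 1, sell 563: 563/1251 × $28,145.00 → $12,666.37
Ending inventory (cost pool remaining) = $15,478.63
Check: goods available $28,145.00 = COGS $12,666.37 + ending $15,478.63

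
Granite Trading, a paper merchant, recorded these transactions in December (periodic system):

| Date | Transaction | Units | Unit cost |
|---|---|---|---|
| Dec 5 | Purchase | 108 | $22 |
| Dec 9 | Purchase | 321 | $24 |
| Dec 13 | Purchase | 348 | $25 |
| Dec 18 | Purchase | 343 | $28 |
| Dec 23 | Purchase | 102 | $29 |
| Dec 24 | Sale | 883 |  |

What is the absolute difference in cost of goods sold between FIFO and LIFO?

FIFO COGS: 108 @ $22 + 321 @ $24 + 348 @ $25 + 106 @ $28 = $21,748
LIFO COGS: 102 @ $29 + 343 @ $28 + 348 @ $25 + 90 @ $24 = $23,422
Difference = |$21,748 − $23,422| = $1,674

$1,674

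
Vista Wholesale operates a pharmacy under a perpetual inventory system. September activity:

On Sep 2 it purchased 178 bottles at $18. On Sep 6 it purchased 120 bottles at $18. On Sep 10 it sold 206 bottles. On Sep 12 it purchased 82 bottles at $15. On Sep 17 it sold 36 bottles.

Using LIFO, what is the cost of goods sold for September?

COGS = $4,248

Sep 10, 206 sold [LIFO — newest first]: 120 @ $18 + 86 @ $18 = $3,708
Sep 17, 36 sold [LIFO — newest first]: 36 @ $15 = $540
Total COGS = $3,708 + $540 = $4,248
Ending inventory: 92 @ $18 + 46 @ $15 = $2,346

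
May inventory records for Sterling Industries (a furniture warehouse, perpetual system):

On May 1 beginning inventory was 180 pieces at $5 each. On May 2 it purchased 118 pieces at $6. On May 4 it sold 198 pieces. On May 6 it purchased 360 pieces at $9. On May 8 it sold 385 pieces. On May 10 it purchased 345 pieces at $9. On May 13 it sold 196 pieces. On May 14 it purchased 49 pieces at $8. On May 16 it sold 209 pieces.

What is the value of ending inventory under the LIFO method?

Ending inventory = $320

May 4, 198 sold [LIFO — newest first]: 118 @ $6 + 80 @ $5 = $1,108
May 8, 385 sold [LIFO — newest first]: 360 @ $9 + 25 @ $5 = $3,365
May 13, 196 sold [LIFO — newest first]: 196 @ $9 = $1,764
May 16, 209 sold [LIFO — newest first]: 49 @ $8 + 149 @ $9 + 11 @ $5 = $1,788
Total COGS = $1,108 + $3,365 + $1,764 + $1,788 = $8,025
Ending inventory: 64 @ $5 = $320
Check: goods available $8,345 = COGS $8,025 + ending $320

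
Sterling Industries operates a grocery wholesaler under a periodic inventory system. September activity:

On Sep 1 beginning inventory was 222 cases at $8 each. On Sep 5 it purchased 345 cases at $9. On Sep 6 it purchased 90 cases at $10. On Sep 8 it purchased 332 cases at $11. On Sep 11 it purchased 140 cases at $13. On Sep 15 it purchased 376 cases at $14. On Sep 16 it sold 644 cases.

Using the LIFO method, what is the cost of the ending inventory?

Ending inventory = $8,025

Sep 16, 644 sold [LIFO — newest first]: 376 @ $14 + 140 @ $13 + 128 @ $11 = $8,492
Ending inventory: 222 @ $8 + 345 @ $9 + 90 @ $10 + 204 @ $11 = $8,025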